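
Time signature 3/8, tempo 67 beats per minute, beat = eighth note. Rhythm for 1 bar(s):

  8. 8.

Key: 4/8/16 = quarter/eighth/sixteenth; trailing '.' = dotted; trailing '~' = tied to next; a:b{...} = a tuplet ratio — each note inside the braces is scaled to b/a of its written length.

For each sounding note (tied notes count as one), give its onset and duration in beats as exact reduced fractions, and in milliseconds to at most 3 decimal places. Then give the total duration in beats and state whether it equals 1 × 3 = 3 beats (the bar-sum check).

1) 0.0ms=0b +1343.284ms=3/2b
2) 1343.284ms=3/2b +1343.284ms=3/2b
Σ=3b of 3 (67bpm 3/8) — PASS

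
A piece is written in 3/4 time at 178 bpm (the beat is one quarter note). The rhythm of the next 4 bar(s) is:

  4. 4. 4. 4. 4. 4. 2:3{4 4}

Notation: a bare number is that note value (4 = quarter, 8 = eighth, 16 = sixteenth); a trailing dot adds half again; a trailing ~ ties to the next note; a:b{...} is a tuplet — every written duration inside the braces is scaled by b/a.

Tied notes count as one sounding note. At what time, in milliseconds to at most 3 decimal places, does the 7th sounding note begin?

note 7 onset = 9b = 3033.708ms

1. 0.0ms @ 0 + 505.618ms (3/2)
2. 505.618ms @ 3/2 + 505.618ms (3/2)
3. 1011.236ms @ 3 + 505.618ms (3/2)
4. 1516.854ms @ 9/2 + 505.618ms (3/2)
5. 2022.472ms @ 6 + 505.618ms (3/2)
6. 2528.09ms @ 15/2 + 505.618ms (3/2)
7. 3033.708ms @ 9 + 505.618ms (3/2)
8. 3539.326ms @ 21/2 + 505.618ms (3/2)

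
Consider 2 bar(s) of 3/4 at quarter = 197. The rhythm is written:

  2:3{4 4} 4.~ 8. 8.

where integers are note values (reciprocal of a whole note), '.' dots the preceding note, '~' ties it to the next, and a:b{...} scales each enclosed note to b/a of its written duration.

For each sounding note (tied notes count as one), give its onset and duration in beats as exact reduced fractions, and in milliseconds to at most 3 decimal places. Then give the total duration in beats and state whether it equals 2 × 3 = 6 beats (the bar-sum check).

1) 0.0ms=0b +456.853ms=3/2b
2) 456.853ms=3/2b +456.853ms=3/2b
3) 913.706ms=3b +685.279ms=9/4b
4) 1598.985ms=21/4b +228.426ms=3/4b
Σ=6b of 6 (197bpm 3/4) — PASS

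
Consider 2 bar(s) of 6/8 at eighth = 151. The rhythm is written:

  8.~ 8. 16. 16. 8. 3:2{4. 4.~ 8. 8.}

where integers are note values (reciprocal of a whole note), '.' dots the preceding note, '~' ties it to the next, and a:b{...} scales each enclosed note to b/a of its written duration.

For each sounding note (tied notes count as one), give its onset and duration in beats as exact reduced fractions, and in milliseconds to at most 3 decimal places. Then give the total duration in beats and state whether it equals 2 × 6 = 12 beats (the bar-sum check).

1) 0.0ms=0b +1192.053ms=3b
2) 1192.053ms=3b +298.013ms=3/4b
3) 1490.066ms=15/4b +298.013ms=3/4b
4) 1788.079ms=9/2b +596.026ms=3/2b
5) 2384.106ms=6b +794.702ms=2b
6) 3178.808ms=8b +1192.053ms=3b
7) 4370.861ms=11b +397.351ms=1b
Σ=12b of 12 (151bpm 6/8) — PASS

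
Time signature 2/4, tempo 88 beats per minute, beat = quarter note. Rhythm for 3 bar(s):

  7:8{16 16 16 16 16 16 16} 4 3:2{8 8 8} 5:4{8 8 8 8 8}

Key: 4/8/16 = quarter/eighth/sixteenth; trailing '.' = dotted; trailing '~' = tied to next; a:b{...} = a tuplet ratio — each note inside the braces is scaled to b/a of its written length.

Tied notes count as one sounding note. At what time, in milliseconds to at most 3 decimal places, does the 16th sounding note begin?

note 16 onset = 28/5b = 3818.182ms

1. 0.0ms @ 0 + 194.805ms (2/7)
2. 194.805ms @ 2/7 + 194.805ms (2/7)
3. 389.61ms @ 4/7 + 194.805ms (2/7)
4. 584.416ms @ 6/7 + 194.805ms (2/7)
5. 779.221ms @ 8/7 + 194.805ms (2/7)
6. 974.026ms @ 10/7 + 194.805ms (2/7)
7. 1168.831ms @ 12/7 + 194.805ms (2/7)
8. 1363.636ms @ 2 + 681.818ms (1)
9. 2045.455ms @ 3 + 227.273ms (1/3)
10. 2272.727ms @ 10/3 + 227.273ms (1/3)
11. 2500.0ms @ 11/3 + 227.273ms (1/3)
12. 2727.273ms @ 4 + 272.727ms (2/5)
13. 3000.0ms @ 22/5 + 272.727ms (2/5)
14. 3272.727ms @ 24/5 + 272.727ms (2/5)
15. 3545.455ms @ 26/5 + 272.727ms (2/5)
16. 3818.182ms @ 28/5 + 272.727ms (2/5)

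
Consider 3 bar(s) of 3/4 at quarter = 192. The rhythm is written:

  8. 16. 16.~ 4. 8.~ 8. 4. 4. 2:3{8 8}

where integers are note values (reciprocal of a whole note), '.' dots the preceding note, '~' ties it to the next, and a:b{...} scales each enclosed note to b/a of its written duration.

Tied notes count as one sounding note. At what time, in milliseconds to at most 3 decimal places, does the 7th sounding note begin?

note 7 onset = 15/2b = 2343.75ms

1. 0.0ms @ 0 + 234.375ms (3/4)
2. 234.375ms @ 3/4 + 117.188ms (3/8)
3. 351.562ms @ 9/8 + 585.938ms (15/8)
4. 937.5ms @ 3 + 468.75ms (3/2)
5. 1406.25ms @ 9/2 + 468.75ms (3/2)
6. 1875.0ms @ 6 + 468.75ms (3/2)
7. 2343.75ms @ 15/2 + 234.375ms (3/4)
8. 2578.125ms @ 33/4 + 234.375ms (3/4)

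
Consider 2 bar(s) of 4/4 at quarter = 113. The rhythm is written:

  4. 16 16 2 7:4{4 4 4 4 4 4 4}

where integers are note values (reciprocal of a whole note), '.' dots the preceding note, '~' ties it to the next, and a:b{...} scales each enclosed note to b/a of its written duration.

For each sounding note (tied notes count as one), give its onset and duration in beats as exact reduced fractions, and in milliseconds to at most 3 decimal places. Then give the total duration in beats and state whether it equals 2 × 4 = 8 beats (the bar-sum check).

1) 0.0ms=0b +796.46ms=3/2b
2) 796.46ms=3/2b +132.743ms=1/4b
3) 929.204ms=7/4b +132.743ms=1/4b
4) 1061.947ms=2b +1061.947ms=2b
5) 2123.894ms=4b +303.413ms=4/7b
6) 2427.307ms=32/7b +303.413ms=4/7b
7) 2730.721ms=36/7b +303.413ms=4/7b
8) 3034.134ms=40/7b +303.413ms=4/7b
9) 3337.547ms=44/7b +303.413ms=4/7b
10) 3640.961ms=48/7b +303.413ms=4/7b
11) 3944.374ms=52/7b +303.413ms=4/7b
Σ=8b of 8 (113bpm 4/4) — PASS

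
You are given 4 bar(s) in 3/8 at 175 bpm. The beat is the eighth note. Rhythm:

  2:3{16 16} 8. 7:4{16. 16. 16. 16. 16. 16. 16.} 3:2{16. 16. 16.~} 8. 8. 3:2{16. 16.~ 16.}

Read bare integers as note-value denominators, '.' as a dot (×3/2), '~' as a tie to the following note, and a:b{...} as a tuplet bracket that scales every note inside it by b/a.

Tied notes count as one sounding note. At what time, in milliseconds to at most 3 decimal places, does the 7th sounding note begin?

1. 0.0ms @ 0 + 257.143ms (3/4)
2. 257.143ms @ 3/4 + 257.143ms (3/4)
3. 514.286ms @ 3/2 + 514.286ms (3/2)
4. 1028.571ms @ 3 + 146.939ms (3/7)
5. 1175.51ms @ 24/7 + 146.939ms (3/7)
6. 1322.449ms @ 27/7 + 146.939ms (3/7)
7. 1469.388ms @ 30/7 + 146.939ms (3/7)
8. 1616.327ms @ 33/7 + 146.939ms (3/7)
9. 1763.265ms @ 36/7 + 146.939ms (3/7)
10. 1910.204ms @ 39/7 + 146.939ms (3/7)
11. 2057.143ms @ 6 + 171.429ms (1/2)
12. 2228.571ms @ 13/2 + 171.429ms (1/2)
13. 2400.0ms @ 7 + 685.714ms (2)
14. 3085.714ms @ 9 + 514.286ms (3/2)
15. 3600.0ms @ 21/2 + 171.429ms (1/2)
16. 3771.429ms @ 11 + 342.857ms (1)

note 7 onset = 30/7b = 1469.388ms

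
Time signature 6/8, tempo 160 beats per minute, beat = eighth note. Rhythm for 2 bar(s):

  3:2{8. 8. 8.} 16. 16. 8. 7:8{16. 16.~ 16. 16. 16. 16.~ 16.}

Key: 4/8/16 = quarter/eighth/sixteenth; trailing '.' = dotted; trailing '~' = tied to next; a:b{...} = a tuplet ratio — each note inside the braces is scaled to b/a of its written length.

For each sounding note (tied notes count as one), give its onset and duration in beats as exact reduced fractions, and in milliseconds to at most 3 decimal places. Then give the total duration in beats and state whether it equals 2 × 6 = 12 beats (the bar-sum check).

1) 0.0ms=0b +375.0ms=1b
2) 375.0ms=1b +375.0ms=1b
3) 750.0ms=2b +375.0ms=1b
4) 1125.0ms=3b +281.25ms=3/4b
5) 1406.25ms=15/4b +281.25ms=3/4b
6) 1687.5ms=9/2b +562.5ms=3/2b
7) 2250.0ms=6b +321.429ms=6/7b
8) 2571.429ms=48/7b +642.857ms=12/7b
9) 3214.286ms=60/7b +321.429ms=6/7b
10) 3535.714ms=66/7b +321.429ms=6/7b
11) 3857.143ms=72/7b +642.857ms=12/7b
Σ=12b of 12 (160bpm 6/8) — PASS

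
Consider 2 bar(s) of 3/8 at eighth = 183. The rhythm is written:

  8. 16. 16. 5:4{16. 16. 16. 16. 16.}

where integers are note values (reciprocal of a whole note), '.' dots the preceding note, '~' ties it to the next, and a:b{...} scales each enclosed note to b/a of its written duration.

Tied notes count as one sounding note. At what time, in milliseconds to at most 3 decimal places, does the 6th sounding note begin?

1. 0.0ms @ 0 + 491.803ms (3/2)
2. 491.803ms @ 3/2 + 245.902ms (3/4)
3. 737.705ms @ 9/4 + 245.902ms (3/4)
4. 983.607ms @ 3 + 196.721ms (3/5)
5. 1180.328ms @ 18/5 + 196.721ms (3/5)
6. 1377.049ms @ 21/5 + 196.721ms (3/5)
7. 1573.77ms @ 24/5 + 196.721ms (3/5)
8. 1770.492ms @ 27/5 + 196.721ms (3/5)

note 6 onset = 21/5b = 1377.049ms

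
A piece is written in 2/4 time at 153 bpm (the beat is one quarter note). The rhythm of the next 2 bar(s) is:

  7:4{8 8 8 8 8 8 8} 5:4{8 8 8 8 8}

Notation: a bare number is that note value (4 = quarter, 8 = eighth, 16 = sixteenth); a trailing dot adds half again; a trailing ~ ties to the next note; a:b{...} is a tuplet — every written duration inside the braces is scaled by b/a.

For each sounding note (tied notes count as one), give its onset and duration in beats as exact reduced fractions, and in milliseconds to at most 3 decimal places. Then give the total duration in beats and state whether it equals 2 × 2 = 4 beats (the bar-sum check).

1) 0.0ms=0b +112.045ms=2/7b
2) 112.045ms=2/7b +112.045ms=2/7b
3) 224.09ms=4/7b +112.045ms=2/7b
4) 336.134ms=6/7b +112.045ms=2/7b
5) 448.179ms=8/7b +112.045ms=2/7b
6) 560.224ms=10/7b +112.045ms=2/7b
7) 672.269ms=12/7b +112.045ms=2/7b
8) 784.314ms=2b +156.863ms=2/5b
9) 941.176ms=12/5b +156.863ms=2/5b
10) 1098.039ms=14/5b +156.863ms=2/5b
11) 1254.902ms=16/5b +156.863ms=2/5b
12) 1411.765ms=18/5b +156.863ms=2/5b
Σ=4b of 4 (153bpm 2/4) — PASS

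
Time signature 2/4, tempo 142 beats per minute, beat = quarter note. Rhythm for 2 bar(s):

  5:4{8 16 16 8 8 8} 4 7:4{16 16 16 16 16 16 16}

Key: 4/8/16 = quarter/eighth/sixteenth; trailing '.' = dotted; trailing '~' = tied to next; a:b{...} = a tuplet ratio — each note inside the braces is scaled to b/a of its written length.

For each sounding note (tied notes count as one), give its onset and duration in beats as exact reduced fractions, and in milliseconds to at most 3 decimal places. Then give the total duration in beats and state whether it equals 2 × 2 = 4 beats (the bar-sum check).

1) 0.0ms=0b +169.014ms=2/5b
2) 169.014ms=2/5b +84.507ms=1/5b
3) 253.521ms=3/5b +84.507ms=1/5b
4) 338.028ms=4/5b +169.014ms=2/5b
5) 507.042ms=6/5b +169.014ms=2/5b
6) 676.056ms=8/5b +169.014ms=2/5b
7) 845.07ms=2b +422.535ms=1b
8) 1267.606ms=3b +60.362ms=1/7b
9) 1327.968ms=22/7b +60.362ms=1/7b
10) 1388.33ms=23/7b +60.362ms=1/7b
11) 1448.692ms=24/7b +60.362ms=1/7b
12) 1509.054ms=25/7b +60.362ms=1/7b
13) 1569.416ms=26/7b +60.362ms=1/7b
14) 1629.779ms=27/7b +60.362ms=1/7b
Σ=4b of 4 (142bpm 2/4) — PASS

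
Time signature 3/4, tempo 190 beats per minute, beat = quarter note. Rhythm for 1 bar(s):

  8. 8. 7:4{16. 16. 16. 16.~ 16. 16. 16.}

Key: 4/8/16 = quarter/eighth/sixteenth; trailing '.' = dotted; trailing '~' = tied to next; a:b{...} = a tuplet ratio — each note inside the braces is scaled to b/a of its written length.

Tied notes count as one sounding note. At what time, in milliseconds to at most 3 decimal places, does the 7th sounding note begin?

1. 0.0ms @ 0 + 236.842ms (3/4)
2. 236.842ms @ 3/4 + 236.842ms (3/4)
3. 473.684ms @ 3/2 + 67.669ms (3/14)
4. 541.353ms @ 12/7 + 67.669ms (3/14)
5. 609.023ms @ 27/14 + 67.669ms (3/14)
6. 676.692ms @ 15/7 + 135.338ms (3/7)
7. 812.03ms @ 18/7 + 67.669ms (3/14)
8. 879.699ms @ 39/14 + 67.669ms (3/14)

note 7 onset = 18/7b = 812.03ms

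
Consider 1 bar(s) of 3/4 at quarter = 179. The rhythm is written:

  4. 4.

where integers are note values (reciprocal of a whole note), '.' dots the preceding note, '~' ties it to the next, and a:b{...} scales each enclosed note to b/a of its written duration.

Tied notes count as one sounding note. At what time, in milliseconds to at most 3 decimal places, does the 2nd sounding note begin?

1. 0.0ms @ 0 + 502.793ms (3/2)
2. 502.793ms @ 3/2 + 502.793ms (3/2)

note 2 onset = 3/2b = 502.793ms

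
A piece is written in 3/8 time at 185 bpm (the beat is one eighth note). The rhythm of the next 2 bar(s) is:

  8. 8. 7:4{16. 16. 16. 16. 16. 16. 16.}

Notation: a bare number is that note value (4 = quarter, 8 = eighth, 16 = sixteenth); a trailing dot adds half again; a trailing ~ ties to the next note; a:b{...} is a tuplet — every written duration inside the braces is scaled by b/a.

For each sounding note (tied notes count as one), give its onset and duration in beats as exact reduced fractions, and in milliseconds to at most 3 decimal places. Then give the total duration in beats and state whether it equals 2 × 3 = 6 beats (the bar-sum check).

1) 0.0ms=0b +486.486ms=3/2b
2) 486.486ms=3/2b +486.486ms=3/2b
3) 972.973ms=3b +138.996ms=3/7b
4) 1111.969ms=24/7b +138.996ms=3/7b
5) 1250.965ms=27/7b +138.996ms=3/7b
6) 1389.961ms=30/7b +138.996ms=3/7b
7) 1528.958ms=33/7b +138.996ms=3/7b
8) 1667.954ms=36/7b +138.996ms=3/7b
9) 1806.95ms=39/7b +138.996ms=3/7b
Σ=6b of 6 (185bpm 3/8) — PASS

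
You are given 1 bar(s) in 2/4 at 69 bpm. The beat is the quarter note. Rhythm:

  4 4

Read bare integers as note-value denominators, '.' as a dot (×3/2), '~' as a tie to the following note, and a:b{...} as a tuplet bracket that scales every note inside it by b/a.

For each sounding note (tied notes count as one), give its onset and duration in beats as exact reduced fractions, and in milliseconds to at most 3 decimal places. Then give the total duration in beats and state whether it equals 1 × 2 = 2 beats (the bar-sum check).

1) 0.0ms=0b +869.565ms=1b
2) 869.565ms=1b +869.565ms=1b
Σ=2b of 2 (69bpm 2/4) — PASS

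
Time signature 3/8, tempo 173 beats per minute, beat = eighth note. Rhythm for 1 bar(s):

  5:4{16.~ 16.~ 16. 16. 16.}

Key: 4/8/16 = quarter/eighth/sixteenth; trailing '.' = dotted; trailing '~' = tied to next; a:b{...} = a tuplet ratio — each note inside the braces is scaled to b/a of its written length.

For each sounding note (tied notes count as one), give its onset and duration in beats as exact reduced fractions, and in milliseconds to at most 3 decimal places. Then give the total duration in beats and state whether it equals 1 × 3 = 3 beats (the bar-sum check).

1) 0.0ms=0b +624.277ms=9/5b
2) 624.277ms=9/5b +208.092ms=3/5b
3) 832.37ms=12/5b +208.092ms=3/5b
Σ=3b of 3 (173bpm 3/8) — PASS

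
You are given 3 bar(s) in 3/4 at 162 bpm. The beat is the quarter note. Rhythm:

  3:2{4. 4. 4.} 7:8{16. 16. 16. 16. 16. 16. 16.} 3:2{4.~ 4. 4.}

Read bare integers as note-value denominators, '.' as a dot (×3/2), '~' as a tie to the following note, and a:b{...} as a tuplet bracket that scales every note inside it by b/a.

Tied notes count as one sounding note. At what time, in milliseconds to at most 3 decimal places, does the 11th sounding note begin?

note 11 onset = 6b = 2222.222ms

1. 0.0ms @ 0 + 370.37ms (1)
2. 370.37ms @ 1 + 370.37ms (1)
3. 740.741ms @ 2 + 370.37ms (1)
4. 1111.111ms @ 3 + 158.73ms (3/7)
5. 1269.841ms @ 24/7 + 158.73ms (3/7)
6. 1428.571ms @ 27/7 + 158.73ms (3/7)
7. 1587.302ms @ 30/7 + 158.73ms (3/7)
8. 1746.032ms @ 33/7 + 158.73ms (3/7)
9. 1904.762ms @ 36/7 + 158.73ms (3/7)
10. 2063.492ms @ 39/7 + 158.73ms (3/7)
11. 2222.222ms @ 6 + 740.741ms (2)
12. 2962.963ms @ 8 + 370.37ms (1)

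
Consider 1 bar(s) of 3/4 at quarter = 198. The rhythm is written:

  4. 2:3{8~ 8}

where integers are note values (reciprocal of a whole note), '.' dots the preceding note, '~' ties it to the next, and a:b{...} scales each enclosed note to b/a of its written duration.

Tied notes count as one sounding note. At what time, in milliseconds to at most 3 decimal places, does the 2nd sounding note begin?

note 2 onset = 3/2b = 454.545ms

1. 0.0ms @ 0 + 454.545ms (3/2)
2. 454.545ms @ 3/2 + 454.545ms (3/2)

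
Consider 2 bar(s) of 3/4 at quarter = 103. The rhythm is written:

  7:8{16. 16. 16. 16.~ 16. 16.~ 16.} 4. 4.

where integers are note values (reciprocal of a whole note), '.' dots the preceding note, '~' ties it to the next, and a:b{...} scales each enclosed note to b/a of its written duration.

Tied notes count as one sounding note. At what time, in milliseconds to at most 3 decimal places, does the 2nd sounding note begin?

1. 0.0ms @ 0 + 249.653ms (3/7)
2. 249.653ms @ 3/7 + 249.653ms (3/7)
3. 499.307ms @ 6/7 + 249.653ms (3/7)
4. 748.96ms @ 9/7 + 499.307ms (6/7)
5. 1248.266ms @ 15/7 + 499.307ms (6/7)
6. 1747.573ms @ 3 + 873.786ms (3/2)
7. 2621.359ms @ 9/2 + 873.786ms (3/2)

note 2 onset = 3/7b = 249.653ms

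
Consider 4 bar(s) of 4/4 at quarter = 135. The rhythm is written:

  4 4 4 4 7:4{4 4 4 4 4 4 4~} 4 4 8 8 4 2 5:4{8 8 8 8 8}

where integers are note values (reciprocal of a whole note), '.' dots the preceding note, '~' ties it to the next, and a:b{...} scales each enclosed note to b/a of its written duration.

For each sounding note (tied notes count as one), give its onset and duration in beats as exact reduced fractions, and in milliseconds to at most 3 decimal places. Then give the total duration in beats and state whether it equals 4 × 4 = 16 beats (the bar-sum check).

1) 0.0ms=0b +444.444ms=1b
2) 444.444ms=1b +444.444ms=1b
3) 888.889ms=2b +444.444ms=1b
4) 1333.333ms=3b +444.444ms=1b
5) 1777.778ms=4b +253.968ms=4/7b
6) 2031.746ms=32/7b +253.968ms=4/7b
7) 2285.714ms=36/7b +253.968ms=4/7b
8) 2539.683ms=40/7b +253.968ms=4/7b
9) 2793.651ms=44/7b +253.968ms=4/7b
10) 3047.619ms=48/7b +253.968ms=4/7b
11) 3301.587ms=52/7b +698.413ms=11/7b
12) 4000.0ms=9b +444.444ms=1b
13) 4444.444ms=10b +222.222ms=1/2b
14) 4666.667ms=21/2b +222.222ms=1/2b
15) 4888.889ms=11b +444.444ms=1b
16) 5333.333ms=12b +888.889ms=2b
17) 6222.222ms=14b +177.778ms=2/5b
18) 6400.0ms=72/5b +177.778ms=2/5b
19) 6577.778ms=74/5b +177.778ms=2/5b
20) 6755.556ms=76/5b +177.778ms=2/5b
21) 6933.333ms=78/5b +177.778ms=2/5b
Σ=16b of 16 (135bpm 4/4) — PASS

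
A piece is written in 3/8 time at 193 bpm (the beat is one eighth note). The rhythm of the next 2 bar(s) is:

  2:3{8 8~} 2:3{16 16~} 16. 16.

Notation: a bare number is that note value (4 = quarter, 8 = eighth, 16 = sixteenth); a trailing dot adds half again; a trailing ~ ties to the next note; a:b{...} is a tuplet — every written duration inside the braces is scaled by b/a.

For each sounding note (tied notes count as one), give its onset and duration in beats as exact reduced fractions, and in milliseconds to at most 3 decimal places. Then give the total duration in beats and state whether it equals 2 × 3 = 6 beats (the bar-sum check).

1) 0.0ms=0b +466.321ms=3/2b
2) 466.321ms=3/2b +699.482ms=9/4b
3) 1165.803ms=15/4b +466.321ms=3/2b
4) 1632.124ms=21/4b +233.161ms=3/4b
Σ=6b of 6 (193bpm 3/8) — PASS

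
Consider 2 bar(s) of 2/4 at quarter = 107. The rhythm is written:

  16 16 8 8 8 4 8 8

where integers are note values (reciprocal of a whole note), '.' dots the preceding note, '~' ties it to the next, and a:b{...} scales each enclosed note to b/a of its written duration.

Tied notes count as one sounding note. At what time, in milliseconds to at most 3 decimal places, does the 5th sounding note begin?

1. 0.0ms @ 0 + 140.187ms (1/4)
2. 140.187ms @ 1/4 + 140.187ms (1/4)
3. 280.374ms @ 1/2 + 280.374ms (1/2)
4. 560.748ms @ 1 + 280.374ms (1/2)
5. 841.121ms @ 3/2 + 280.374ms (1/2)
6. 1121.495ms @ 2 + 560.748ms (1)
7. 1682.243ms @ 3 + 280.374ms (1/2)
8. 1962.617ms @ 7/2 + 280.374ms (1/2)

note 5 onset = 3/2b = 841.121ms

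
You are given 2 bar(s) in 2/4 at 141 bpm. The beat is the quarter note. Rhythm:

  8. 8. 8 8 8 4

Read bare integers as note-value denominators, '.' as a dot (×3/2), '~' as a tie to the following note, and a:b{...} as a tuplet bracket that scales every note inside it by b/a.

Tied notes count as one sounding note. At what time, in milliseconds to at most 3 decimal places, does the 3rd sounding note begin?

1. 0.0ms @ 0 + 319.149ms (3/4)
2. 319.149ms @ 3/4 + 319.149ms (3/4)
3. 638.298ms @ 3/2 + 212.766ms (1/2)
4. 851.064ms @ 2 + 212.766ms (1/2)
5. 1063.83ms @ 5/2 + 212.766ms (1/2)
6. 1276.596ms @ 3 + 425.532ms (1)

note 3 onset = 3/2b = 638.298ms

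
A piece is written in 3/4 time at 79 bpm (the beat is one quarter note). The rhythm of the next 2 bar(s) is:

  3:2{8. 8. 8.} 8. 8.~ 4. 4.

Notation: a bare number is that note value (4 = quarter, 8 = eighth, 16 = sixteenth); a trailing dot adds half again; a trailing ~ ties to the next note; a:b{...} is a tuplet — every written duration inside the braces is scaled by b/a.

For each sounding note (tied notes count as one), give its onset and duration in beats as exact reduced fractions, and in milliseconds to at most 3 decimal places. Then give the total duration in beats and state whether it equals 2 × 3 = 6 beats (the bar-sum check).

1) 0.0ms=0b +379.747ms=1/2b
2) 379.747ms=1/2b +379.747ms=1/2b
3) 759.494ms=1b +379.747ms=1/2b
4) 1139.241ms=3/2b +569.62ms=3/4b
5) 1708.861ms=9/4b +1708.861ms=9/4b
6) 3417.722ms=9/2b +1139.241ms=3/2b
Σ=6b of 6 (79bpm 3/4) — PASS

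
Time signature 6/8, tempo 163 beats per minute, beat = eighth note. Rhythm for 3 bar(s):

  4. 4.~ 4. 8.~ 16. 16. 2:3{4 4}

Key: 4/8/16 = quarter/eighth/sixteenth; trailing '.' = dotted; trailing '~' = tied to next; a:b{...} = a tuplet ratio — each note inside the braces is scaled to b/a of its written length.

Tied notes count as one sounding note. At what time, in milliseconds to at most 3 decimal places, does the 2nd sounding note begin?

1. 0.0ms @ 0 + 1104.294ms (3)
2. 1104.294ms @ 3 + 2208.589ms (6)
3. 3312.883ms @ 9 + 828.221ms (9/4)
4. 4141.104ms @ 45/4 + 276.074ms (3/4)
5. 4417.178ms @ 12 + 1104.294ms (3)
6. 5521.472ms @ 15 + 1104.294ms (3)

note 2 onset = 3b = 1104.294ms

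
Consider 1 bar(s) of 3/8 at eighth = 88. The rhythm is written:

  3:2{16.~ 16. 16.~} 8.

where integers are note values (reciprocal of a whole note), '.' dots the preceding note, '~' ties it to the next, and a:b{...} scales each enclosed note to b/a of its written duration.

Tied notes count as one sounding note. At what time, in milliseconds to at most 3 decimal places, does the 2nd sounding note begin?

note 2 onset = 1b = 681.818ms

1. 0.0ms @ 0 + 681.818ms (1)
2. 681.818ms @ 1 + 1363.636ms (2)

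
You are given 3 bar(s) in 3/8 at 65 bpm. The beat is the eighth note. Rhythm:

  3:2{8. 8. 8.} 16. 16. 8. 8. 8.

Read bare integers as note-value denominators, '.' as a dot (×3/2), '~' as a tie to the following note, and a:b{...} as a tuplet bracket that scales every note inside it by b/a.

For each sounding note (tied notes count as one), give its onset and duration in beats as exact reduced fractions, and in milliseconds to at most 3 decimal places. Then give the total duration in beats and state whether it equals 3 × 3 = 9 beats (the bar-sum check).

1) 0.0ms=0b +923.077ms=1b
2) 923.077ms=1b +923.077ms=1b
3) 1846.154ms=2b +923.077ms=1b
4) 2769.231ms=3b +692.308ms=3/4b
5) 3461.538ms=15/4b +692.308ms=3/4b
6) 4153.846ms=9/2b +1384.615ms=3/2b
7) 5538.462ms=6b +1384.615ms=3/2b
8) 6923.077ms=15/2b +1384.615ms=3/2b
Σ=9b of 9 (65bpm 3/8) — PASS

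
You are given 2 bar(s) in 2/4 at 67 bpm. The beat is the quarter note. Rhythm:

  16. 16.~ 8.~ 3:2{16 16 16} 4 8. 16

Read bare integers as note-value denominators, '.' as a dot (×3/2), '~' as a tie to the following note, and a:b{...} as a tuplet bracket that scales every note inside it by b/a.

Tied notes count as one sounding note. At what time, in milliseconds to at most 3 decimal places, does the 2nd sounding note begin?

1. 0.0ms @ 0 + 335.821ms (3/8)
2. 335.821ms @ 3/8 + 1156.716ms (31/24)
3. 1492.537ms @ 5/3 + 149.254ms (1/6)
4. 1641.791ms @ 11/6 + 149.254ms (1/6)
5. 1791.045ms @ 2 + 895.522ms (1)
6. 2686.567ms @ 3 + 671.642ms (3/4)
7. 3358.209ms @ 15/4 + 223.881ms (1/4)

note 2 onset = 3/8b = 335.821ms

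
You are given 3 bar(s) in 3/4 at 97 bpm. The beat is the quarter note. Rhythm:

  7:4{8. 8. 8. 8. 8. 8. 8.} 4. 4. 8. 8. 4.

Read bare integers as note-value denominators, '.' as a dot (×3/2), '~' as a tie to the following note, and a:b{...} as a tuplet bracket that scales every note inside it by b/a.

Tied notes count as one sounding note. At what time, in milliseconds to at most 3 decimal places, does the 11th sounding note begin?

1. 0.0ms @ 0 + 265.096ms (3/7)
2. 265.096ms @ 3/7 + 265.096ms (3/7)
3. 530.191ms @ 6/7 + 265.096ms (3/7)
4. 795.287ms @ 9/7 + 265.096ms (3/7)
5. 1060.383ms @ 12/7 + 265.096ms (3/7)
6. 1325.479ms @ 15/7 + 265.096ms (3/7)
7. 1590.574ms @ 18/7 + 265.096ms (3/7)
8. 1855.67ms @ 3 + 927.835ms (3/2)
9. 2783.505ms @ 9/2 + 927.835ms (3/2)
10. 3711.34ms @ 6 + 463.918ms (3/4)
11. 4175.258ms @ 27/4 + 463.918ms (3/4)
12. 4639.175ms @ 15/2 + 927.835ms (3/2)

note 11 onset = 27/4b = 4175.258ms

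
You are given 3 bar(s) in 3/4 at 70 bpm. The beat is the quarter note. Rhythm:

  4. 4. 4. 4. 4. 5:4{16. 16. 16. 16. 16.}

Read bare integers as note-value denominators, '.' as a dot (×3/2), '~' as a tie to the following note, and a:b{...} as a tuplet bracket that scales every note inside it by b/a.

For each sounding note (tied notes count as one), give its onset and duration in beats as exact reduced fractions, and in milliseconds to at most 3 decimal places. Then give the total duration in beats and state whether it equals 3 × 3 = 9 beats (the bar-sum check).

1) 0.0ms=0b +1285.714ms=3/2b
2) 1285.714ms=3/2b +1285.714ms=3/2b
3) 2571.429ms=3b +1285.714ms=3/2b
4) 3857.143ms=9/2b +1285.714ms=3/2b
5) 5142.857ms=6b +1285.714ms=3/2b
6) 6428.571ms=15/2b +257.143ms=3/10b
7) 6685.714ms=39/5b +257.143ms=3/10b
8) 6942.857ms=81/10b +257.143ms=3/10b
9) 7200.0ms=42/5b +257.143ms=3/10b
10) 7457.143ms=87/10b +257.143ms=3/10b
Σ=9b of 9 (70bpm 3/4) — PASS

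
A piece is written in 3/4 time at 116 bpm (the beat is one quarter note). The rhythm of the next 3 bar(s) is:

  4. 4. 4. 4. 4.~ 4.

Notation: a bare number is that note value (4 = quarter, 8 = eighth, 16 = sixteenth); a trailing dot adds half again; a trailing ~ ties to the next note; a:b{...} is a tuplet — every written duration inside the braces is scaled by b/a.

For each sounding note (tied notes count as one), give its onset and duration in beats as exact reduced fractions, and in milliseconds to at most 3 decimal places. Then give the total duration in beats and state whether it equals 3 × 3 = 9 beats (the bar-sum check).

1) 0.0ms=0b +775.862ms=3/2b
2) 775.862ms=3/2b +775.862ms=3/2b
3) 1551.724ms=3b +775.862ms=3/2b
4) 2327.586ms=9/2b +775.862ms=3/2b
5) 3103.448ms=6b +1551.724ms=3b
Σ=9b of 9 (116bpm 3/4) — PASS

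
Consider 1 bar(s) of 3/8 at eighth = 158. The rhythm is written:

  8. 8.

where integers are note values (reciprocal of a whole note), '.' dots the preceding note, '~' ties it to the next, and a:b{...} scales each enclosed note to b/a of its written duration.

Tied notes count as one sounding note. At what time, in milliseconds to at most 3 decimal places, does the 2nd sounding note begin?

note 2 onset = 3/2b = 569.62ms

1. 0.0ms @ 0 + 569.62ms (3/2)
2. 569.62ms @ 3/2 + 569.62ms (3/2)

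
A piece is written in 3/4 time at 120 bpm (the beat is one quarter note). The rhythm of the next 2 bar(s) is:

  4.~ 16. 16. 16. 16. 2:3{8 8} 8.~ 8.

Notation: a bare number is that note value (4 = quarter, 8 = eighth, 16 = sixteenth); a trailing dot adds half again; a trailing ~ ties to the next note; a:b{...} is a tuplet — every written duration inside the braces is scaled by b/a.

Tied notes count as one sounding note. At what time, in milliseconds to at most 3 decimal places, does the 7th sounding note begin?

1. 0.0ms @ 0 + 937.5ms (15/8)
2. 937.5ms @ 15/8 + 187.5ms (3/8)
3. 1125.0ms @ 9/4 + 187.5ms (3/8)
4. 1312.5ms @ 21/8 + 187.5ms (3/8)
5. 1500.0ms @ 3 + 375.0ms (3/4)
6. 1875.0ms @ 15/4 + 375.0ms (3/4)
7. 2250.0ms @ 9/2 + 750.0ms (3/2)

note 7 onset = 9/2b = 2250.0ms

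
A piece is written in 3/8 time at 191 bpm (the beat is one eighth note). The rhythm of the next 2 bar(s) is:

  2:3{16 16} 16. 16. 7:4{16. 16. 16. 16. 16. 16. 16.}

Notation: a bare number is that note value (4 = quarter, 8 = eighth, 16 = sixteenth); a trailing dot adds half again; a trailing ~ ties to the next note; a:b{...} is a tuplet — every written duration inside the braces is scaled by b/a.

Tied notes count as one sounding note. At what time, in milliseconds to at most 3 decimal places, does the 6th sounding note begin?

1. 0.0ms @ 0 + 235.602ms (3/4)
2. 235.602ms @ 3/4 + 235.602ms (3/4)
3. 471.204ms @ 3/2 + 235.602ms (3/4)
4. 706.806ms @ 9/4 + 235.602ms (3/4)
5. 942.408ms @ 3 + 134.63ms (3/7)
6. 1077.038ms @ 24/7 + 134.63ms (3/7)
7. 1211.668ms @ 27/7 + 134.63ms (3/7)
8. 1346.298ms @ 30/7 + 134.63ms (3/7)
9. 1480.927ms @ 33/7 + 134.63ms (3/7)
10. 1615.557ms @ 36/7 + 134.63ms (3/7)
11. 1750.187ms @ 39/7 + 134.63ms (3/7)

note 6 onset = 24/7b = 1077.038ms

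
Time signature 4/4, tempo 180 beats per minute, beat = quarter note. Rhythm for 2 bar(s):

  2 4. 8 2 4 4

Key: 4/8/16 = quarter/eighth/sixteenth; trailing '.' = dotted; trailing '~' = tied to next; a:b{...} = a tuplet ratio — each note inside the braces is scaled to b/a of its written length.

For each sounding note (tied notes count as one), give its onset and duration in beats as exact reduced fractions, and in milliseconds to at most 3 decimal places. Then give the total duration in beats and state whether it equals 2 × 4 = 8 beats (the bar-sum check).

1) 0.0ms=0b +666.667ms=2b
2) 666.667ms=2b +500.0ms=3/2b
3) 1166.667ms=7/2b +166.667ms=1/2b
4) 1333.333ms=4b +666.667ms=2b
5) 2000.0ms=6b +333.333ms=1b
6) 2333.333ms=7b +333.333ms=1b
Σ=8b of 8 (180bpm 4/4) — PASS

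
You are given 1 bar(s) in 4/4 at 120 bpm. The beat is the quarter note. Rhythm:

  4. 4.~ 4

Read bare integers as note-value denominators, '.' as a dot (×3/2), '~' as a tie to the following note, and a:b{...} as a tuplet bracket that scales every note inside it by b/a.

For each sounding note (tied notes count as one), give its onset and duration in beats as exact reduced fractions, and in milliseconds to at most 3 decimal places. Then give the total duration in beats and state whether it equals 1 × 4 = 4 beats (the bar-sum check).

1) 0.0ms=0b +750.0ms=3/2b
2) 750.0ms=3/2b +1250.0ms=5/2b
Σ=4b of 4 (120bpm 4/4) — PASS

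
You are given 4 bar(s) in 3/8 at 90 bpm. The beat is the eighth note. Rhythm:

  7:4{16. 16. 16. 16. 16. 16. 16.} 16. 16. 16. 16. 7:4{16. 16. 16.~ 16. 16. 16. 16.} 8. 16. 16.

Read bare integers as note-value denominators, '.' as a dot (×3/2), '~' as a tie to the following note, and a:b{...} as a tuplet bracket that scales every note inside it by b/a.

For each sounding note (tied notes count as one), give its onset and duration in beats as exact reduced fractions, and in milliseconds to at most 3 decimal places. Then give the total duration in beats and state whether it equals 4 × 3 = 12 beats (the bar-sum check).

1) 0.0ms=0b +285.714ms=3/7b
2) 285.714ms=3/7b +285.714ms=3/7b
3) 571.429ms=6/7b +285.714ms=3/7b
4) 857.143ms=9/7b +285.714ms=3/7b
5) 1142.857ms=12/7b +285.714ms=3/7b
6) 1428.571ms=15/7b +285.714ms=3/7b
7) 1714.286ms=18/7b +285.714ms=3/7b
8) 2000.0ms=3b +500.0ms=3/4b
9) 2500.0ms=15/4b +500.0ms=3/4b
10) 3000.0ms=9/2b +500.0ms=3/4b
11) 3500.0ms=21/4b +500.0ms=3/4b
12) 4000.0ms=6b +285.714ms=3/7b
13) 4285.714ms=45/7b +285.714ms=3/7b
14) 4571.429ms=48/7b +571.429ms=6/7b
15) 5142.857ms=54/7b +285.714ms=3/7b
16) 5428.571ms=57/7b +285.714ms=3/7b
17) 5714.286ms=60/7b +285.714ms=3/7b
18) 6000.0ms=9b +1000.0ms=3/2b
19) 7000.0ms=21/2b +500.0ms=3/4b
20) 7500.0ms=45/4b +500.0ms=3/4b
Σ=12b of 12 (90bpm 3/8) — PASS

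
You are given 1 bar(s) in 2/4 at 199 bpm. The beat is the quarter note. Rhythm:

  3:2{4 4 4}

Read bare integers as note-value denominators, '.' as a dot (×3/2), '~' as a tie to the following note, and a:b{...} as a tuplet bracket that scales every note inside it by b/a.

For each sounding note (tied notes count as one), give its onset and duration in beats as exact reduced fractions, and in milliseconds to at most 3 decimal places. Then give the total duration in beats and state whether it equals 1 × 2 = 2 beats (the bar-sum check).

1) 0.0ms=0b +201.005ms=2/3b
2) 201.005ms=2/3b +201.005ms=2/3b
3) 402.01ms=4/3b +201.005ms=2/3b
Σ=2b of 2 (199bpm 2/4) — PASS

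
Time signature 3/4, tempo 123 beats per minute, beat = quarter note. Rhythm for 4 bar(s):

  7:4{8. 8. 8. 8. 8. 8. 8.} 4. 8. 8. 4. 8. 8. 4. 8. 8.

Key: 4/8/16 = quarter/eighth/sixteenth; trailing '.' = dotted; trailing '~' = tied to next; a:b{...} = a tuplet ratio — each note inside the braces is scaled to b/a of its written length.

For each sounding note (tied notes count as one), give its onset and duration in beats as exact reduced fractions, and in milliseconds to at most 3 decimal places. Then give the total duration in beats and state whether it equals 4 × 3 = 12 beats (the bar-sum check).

1) 0.0ms=0b +209.059ms=3/7b
2) 209.059ms=3/7b +209.059ms=3/7b
3) 418.118ms=6/7b +209.059ms=3/7b
4) 627.178ms=9/7b +209.059ms=3/7b
5) 836.237ms=12/7b +209.059ms=3/7b
6) 1045.296ms=15/7b +209.059ms=3/7b
7) 1254.355ms=18/7b +209.059ms=3/7b
8) 1463.415ms=3b +731.707ms=3/2b
9) 2195.122ms=9/2b +365.854ms=3/4b
10) 2560.976ms=21/4b +365.854ms=3/4b
11) 2926.829ms=6b +731.707ms=3/2b
12) 3658.537ms=15/2b +365.854ms=3/4b
13) 4024.39ms=33/4b +365.854ms=3/4b
14) 4390.244ms=9b +731.707ms=3/2b
15) 5121.951ms=21/2b +365.854ms=3/4b
16) 5487.805ms=45/4b +365.854ms=3/4b
Σ=12b of 12 (123bpm 3/4) — PASS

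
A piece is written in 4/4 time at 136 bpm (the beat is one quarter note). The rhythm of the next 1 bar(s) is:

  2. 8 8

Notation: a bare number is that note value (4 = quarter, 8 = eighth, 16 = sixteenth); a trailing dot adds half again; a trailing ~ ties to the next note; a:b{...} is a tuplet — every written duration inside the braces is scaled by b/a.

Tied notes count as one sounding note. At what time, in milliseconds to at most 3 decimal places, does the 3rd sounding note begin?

1. 0.0ms @ 0 + 1323.529ms (3)
2. 1323.529ms @ 3 + 220.588ms (1/2)
3. 1544.118ms @ 7/2 + 220.588ms (1/2)

note 3 onset = 7/2b = 1544.118ms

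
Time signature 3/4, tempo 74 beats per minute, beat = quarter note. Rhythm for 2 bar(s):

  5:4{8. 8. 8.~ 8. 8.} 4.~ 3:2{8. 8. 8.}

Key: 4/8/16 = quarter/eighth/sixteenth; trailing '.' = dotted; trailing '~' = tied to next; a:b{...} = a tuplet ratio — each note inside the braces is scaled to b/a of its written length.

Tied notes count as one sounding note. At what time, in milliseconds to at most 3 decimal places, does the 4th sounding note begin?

note 4 onset = 12/5b = 1945.946ms

1. 0.0ms @ 0 + 486.486ms (3/5)
2. 486.486ms @ 3/5 + 486.486ms (3/5)
3. 972.973ms @ 6/5 + 972.973ms (6/5)
4. 1945.946ms @ 12/5 + 486.486ms (3/5)
5. 2432.432ms @ 3 + 1621.622ms (2)
6. 4054.054ms @ 5 + 405.405ms (1/2)
7. 4459.459ms @ 11/2 + 405.405ms (1/2)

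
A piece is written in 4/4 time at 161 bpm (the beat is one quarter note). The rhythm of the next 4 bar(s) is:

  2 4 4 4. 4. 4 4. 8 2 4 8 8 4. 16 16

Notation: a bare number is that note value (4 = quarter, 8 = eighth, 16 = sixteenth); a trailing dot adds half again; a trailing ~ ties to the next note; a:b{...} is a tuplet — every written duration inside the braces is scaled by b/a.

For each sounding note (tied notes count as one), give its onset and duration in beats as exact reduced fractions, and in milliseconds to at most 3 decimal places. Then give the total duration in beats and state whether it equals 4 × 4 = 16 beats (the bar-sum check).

1) 0.0ms=0b +745.342ms=2b
2) 745.342ms=2b +372.671ms=1b
3) 1118.012ms=3b +372.671ms=1b
4) 1490.683ms=4b +559.006ms=3/2b
5) 2049.689ms=11/2b +559.006ms=3/2b
6) 2608.696ms=7b +372.671ms=1b
7) 2981.366ms=8b +559.006ms=3/2b
8) 3540.373ms=19/2b +186.335ms=1/2b
9) 3726.708ms=10b +745.342ms=2b
10) 4472.05ms=12b +372.671ms=1b
11) 4844.72ms=13b +186.335ms=1/2b
12) 5031.056ms=27/2b +186.335ms=1/2b
13) 5217.391ms=14b +559.006ms=3/2b
14) 5776.398ms=31/2b +93.168ms=1/4b
15) 5869.565ms=63/4b +93.168ms=1/4b
Σ=16b of 16 (161bpm 4/4) — PASS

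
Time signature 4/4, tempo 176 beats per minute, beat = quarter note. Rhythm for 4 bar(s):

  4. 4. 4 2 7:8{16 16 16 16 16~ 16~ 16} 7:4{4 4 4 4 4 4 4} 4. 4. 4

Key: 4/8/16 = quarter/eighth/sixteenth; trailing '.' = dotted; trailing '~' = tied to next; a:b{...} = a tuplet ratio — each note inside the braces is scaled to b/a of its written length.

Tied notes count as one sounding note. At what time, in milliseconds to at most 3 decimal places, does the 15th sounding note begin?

note 15 onset = 76/7b = 3701.299ms

1. 0.0ms @ 0 + 511.364ms (3/2)
2. 511.364ms @ 3/2 + 511.364ms (3/2)
3. 1022.727ms @ 3 + 340.909ms (1)
4. 1363.636ms @ 4 + 681.818ms (2)
5. 2045.455ms @ 6 + 97.403ms (2/7)
6. 2142.857ms @ 44/7 + 97.403ms (2/7)
7. 2240.26ms @ 46/7 + 97.403ms (2/7)
8. 2337.662ms @ 48/7 + 97.403ms (2/7)
9. 2435.065ms @ 50/7 + 292.208ms (6/7)
10. 2727.273ms @ 8 + 194.805ms (4/7)
11. 2922.078ms @ 60/7 + 194.805ms (4/7)
12. 3116.883ms @ 64/7 + 194.805ms (4/7)
13. 3311.688ms @ 68/7 + 194.805ms (4/7)
14. 3506.494ms @ 72/7 + 194.805ms (4/7)
15. 3701.299ms @ 76/7 + 194.805ms (4/7)
16. 3896.104ms @ 80/7 + 194.805ms (4/7)
17. 4090.909ms @ 12 + 511.364ms (3/2)
18. 4602.273ms @ 27/2 + 511.364ms (3/2)
19. 5113.636ms @ 15 + 340.909ms (1)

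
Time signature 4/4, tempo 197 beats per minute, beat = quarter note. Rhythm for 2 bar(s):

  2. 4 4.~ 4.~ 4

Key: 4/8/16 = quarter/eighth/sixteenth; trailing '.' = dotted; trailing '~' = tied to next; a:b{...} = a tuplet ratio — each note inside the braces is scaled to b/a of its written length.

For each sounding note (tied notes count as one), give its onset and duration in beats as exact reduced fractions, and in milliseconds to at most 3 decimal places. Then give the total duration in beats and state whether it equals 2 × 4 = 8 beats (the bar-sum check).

1) 0.0ms=0b +913.706ms=3b
2) 913.706ms=3b +304.569ms=1b
3) 1218.274ms=4b +1218.274ms=4b
Σ=8b of 8 (197bpm 4/4) — PASS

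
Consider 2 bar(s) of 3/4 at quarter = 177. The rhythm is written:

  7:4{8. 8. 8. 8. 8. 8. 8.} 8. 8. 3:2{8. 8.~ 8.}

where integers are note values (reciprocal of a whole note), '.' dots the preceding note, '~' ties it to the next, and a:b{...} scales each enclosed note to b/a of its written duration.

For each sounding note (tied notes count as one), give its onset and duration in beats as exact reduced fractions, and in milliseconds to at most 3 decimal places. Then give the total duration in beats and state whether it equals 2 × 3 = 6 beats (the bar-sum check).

1) 0.0ms=0b +145.278ms=3/7b
2) 145.278ms=3/7b +145.278ms=3/7b
3) 290.557ms=6/7b +145.278ms=3/7b
4) 435.835ms=9/7b +145.278ms=3/7b
5) 581.114ms=12/7b +145.278ms=3/7b
6) 726.392ms=15/7b +145.278ms=3/7b
7) 871.671ms=18/7b +145.278ms=3/7b
8) 1016.949ms=3b +254.237ms=3/4b
9) 1271.186ms=15/4b +254.237ms=3/4b
10) 1525.424ms=9/2b +169.492ms=1/2b
11) 1694.915ms=5b +338.983ms=1b
Σ=6b of 6 (177bpm 3/4) — PASS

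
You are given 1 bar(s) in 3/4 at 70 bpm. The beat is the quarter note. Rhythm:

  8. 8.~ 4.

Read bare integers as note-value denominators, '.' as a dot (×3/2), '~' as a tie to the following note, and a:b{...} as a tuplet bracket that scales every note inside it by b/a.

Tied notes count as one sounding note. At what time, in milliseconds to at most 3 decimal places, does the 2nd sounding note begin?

note 2 onset = 3/4b = 642.857ms

1. 0.0ms @ 0 + 642.857ms (3/4)
2. 642.857ms @ 3/4 + 1928.571ms (9/4)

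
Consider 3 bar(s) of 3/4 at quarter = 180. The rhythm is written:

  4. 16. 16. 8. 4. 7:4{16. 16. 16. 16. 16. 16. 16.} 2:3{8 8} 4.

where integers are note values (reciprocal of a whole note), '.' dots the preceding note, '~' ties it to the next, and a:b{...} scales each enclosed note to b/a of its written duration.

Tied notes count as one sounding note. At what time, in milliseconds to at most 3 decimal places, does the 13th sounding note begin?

1. 0.0ms @ 0 + 500.0ms (3/2)
2. 500.0ms @ 3/2 + 125.0ms (3/8)
3. 625.0ms @ 15/8 + 125.0ms (3/8)
4. 750.0ms @ 9/4 + 250.0ms (3/4)
5. 1000.0ms @ 3 + 500.0ms (3/2)
6. 1500.0ms @ 9/2 + 71.429ms (3/14)
7. 1571.429ms @ 33/7 + 71.429ms (3/14)
8. 1642.857ms @ 69/14 + 71.429ms (3/14)
9. 1714.286ms @ 36/7 + 71.429ms (3/14)
10. 1785.714ms @ 75/14 + 71.429ms (3/14)
11. 1857.143ms @ 39/7 + 71.429ms (3/14)
12. 1928.571ms @ 81/14 + 71.429ms (3/14)
13. 2000.0ms @ 6 + 250.0ms (3/4)
14. 2250.0ms @ 27/4 + 250.0ms (3/4)
15. 2500.0ms @ 15/2 + 500.0ms (3/2)

note 13 onset = 6b = 2000.0ms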